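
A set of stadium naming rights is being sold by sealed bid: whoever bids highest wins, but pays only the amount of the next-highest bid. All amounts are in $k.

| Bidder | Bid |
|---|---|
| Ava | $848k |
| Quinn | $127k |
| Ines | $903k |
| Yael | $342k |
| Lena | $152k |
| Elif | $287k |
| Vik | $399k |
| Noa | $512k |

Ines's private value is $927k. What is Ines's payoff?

Highest bid: Ines at $903k, so Ines wins.
Second-highest bid: Ava at $848k — that is the price the winner pays.
Ines's payoff = value − price = $927k − $848k = $79k.

$79k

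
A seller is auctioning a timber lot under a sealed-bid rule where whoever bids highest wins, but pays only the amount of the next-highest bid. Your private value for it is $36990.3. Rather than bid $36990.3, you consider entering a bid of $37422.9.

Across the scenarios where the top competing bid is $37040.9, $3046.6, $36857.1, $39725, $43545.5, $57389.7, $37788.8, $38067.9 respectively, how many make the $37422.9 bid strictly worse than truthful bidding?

1

The deviation hurts exactly when the highest competing bid lies strictly between $36990.3 and $37422.9 — overbidding then wins at a price above your value.
$37040.9: inside the interval → strictly worse (loss $50.6).
$3046.6: below both → same outcome either way.
$36857.1: below both → same outcome either way.
$39725: above both → same outcome either way.
$43545.5: above both → same outcome either way.
$57389.7: above both → same outcome either way.
$37788.8: above both → same outcome either way.
$38067.9: above both → same outcome either way.
Count: 1.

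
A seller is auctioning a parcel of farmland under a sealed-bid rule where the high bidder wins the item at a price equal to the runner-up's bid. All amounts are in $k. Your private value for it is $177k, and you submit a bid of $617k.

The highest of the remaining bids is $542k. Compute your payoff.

Your bid $617k exceeds the highest competing bid $542k, so you win.
In a second-price auction the winner pays the second-highest bid, $542k.
Payoff = value − price = $177k − $542k = −$365k.

−$365k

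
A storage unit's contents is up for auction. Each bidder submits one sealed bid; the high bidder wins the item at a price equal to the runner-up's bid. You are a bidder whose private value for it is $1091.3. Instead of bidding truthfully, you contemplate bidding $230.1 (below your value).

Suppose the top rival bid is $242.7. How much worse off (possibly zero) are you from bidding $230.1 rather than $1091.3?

Bidding your value $1091.3: you win (since $1091.3 > $242.7) and pay $242.7. Payoff $848.6.
Bidding $230.1: you lose. Payoff $0.
The competing bid $242.7 lies between your shaded bid and your value, so underbidding forfeits an item you could have won at a profitable price.
Loss from deviating = $848.6 − ($0) = $848.6.
Because the price is fixed by the runner-up's bid, deviating from your value can only change a good outcome into a bad one — never the reverse.

$848.6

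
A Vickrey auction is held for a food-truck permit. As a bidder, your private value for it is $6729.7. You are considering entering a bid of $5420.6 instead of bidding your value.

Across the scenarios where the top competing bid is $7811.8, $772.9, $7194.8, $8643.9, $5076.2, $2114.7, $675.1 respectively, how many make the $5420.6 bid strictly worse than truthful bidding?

The deviation hurts exactly when the highest competing bid lies strictly between $5420.6 and $6729.7 — underbidding then forfeits a profitable win.
$7811.8: above both → same outcome either way.
$772.9: below both → same outcome either way.
$7194.8: above both → same outcome either way.
$8643.9: above both → same outcome either way.
$5076.2: below both → same outcome either way.
$2114.7: below both → same outcome either way.
$675.1: below both → same outcome either way.
Count: 0.

0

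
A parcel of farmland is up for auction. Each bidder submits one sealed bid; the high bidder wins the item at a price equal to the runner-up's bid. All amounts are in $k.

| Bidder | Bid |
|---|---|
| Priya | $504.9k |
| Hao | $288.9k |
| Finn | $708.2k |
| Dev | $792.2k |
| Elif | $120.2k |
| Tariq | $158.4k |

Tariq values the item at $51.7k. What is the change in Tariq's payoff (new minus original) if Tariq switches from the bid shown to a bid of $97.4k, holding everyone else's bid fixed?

$0k

The highest bid among the other bidders is $792.2k; Tariq's bid doesn't change that.
Original bid $158.4k: Tariq is not highest (top rival bid is $792.2k); payoff $0k.
Alternative bid $97.4k: Tariq is not highest (top rival bid is $792.2k); payoff $0k.
Change in payoff = $0k − ($0k) = $0k.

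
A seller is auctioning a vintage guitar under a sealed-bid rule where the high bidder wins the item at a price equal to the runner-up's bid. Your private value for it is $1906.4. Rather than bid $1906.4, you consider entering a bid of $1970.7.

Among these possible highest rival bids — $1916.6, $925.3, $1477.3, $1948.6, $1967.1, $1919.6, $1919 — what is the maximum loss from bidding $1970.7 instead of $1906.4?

$60.7

$1916.6: truthful gives $0, deviation gives −$10.2 → loss $10.2.
$925.3: same outcome either way → loss $0.
$1477.3: same outcome either way → loss $0.
$1948.6: truthful gives $0, deviation gives −$42.2 → loss $42.2.
$1967.1: truthful gives $0, deviation gives −$60.7 → loss $60.7.
$1919.6: truthful gives $0, deviation gives −$13.2 → loss $13.2.
$1919: truthful gives $0, deviation gives −$12.6 → loss $12.6.
Maximum loss: $60.7.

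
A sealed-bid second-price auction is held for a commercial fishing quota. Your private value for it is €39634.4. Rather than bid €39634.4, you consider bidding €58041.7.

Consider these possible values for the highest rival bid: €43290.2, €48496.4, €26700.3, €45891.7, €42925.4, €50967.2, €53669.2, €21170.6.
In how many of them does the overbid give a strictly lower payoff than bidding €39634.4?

6

The deviation hurts exactly when the highest competing bid lies strictly between €39634.4 and €58041.7 — overbidding then wins at a price above your value.
€43290.2: inside the interval → strictly worse (loss €3655.8).
€48496.4: inside the interval → strictly worse (loss €8862).
€26700.3: below both → same outcome either way.
€45891.7: inside the interval → strictly worse (loss €6257.3).
€42925.4: inside the interval → strictly worse (loss €3291).
€50967.2: inside the interval → strictly worse (loss €11332.8).
€53669.2: inside the interval → strictly worse (loss €14034.8).
€21170.6: below both → same outcome either way.
Count: 6.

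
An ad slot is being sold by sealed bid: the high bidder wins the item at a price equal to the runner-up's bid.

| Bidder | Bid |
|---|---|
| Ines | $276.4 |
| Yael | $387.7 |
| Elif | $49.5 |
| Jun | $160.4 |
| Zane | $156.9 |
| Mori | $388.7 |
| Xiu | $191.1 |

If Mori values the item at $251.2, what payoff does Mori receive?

−$136.5

Highest bid: Mori at $388.7, so Mori wins.
Second-highest bid: Yael at $387.7 — that is the price the winner pays.
Mori's payoff = value − price = $251.2 − $387.7 = −$136.5.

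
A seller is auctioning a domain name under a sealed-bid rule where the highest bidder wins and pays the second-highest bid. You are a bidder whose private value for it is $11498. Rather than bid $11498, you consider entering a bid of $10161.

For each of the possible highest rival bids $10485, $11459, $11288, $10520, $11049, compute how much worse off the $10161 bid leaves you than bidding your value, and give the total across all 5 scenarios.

$2689

The deviation costs you only when the competing bid falls strictly between $10161 and $11498; elsewhere both bids give the same outcome.
$10485: truthful payoff $1013, deviation payoff $0 → loss $1013.
$11459: truthful payoff $39, deviation payoff $0 → loss $39.
$11288: truthful payoff $210, deviation payoff $0 → loss $210.
$10520: truthful payoff $978, deviation payoff $0 → loss $978.
$11049: truthful payoff $449, deviation payoff $0 → loss $449.
Total loss = $1013 + $39 + $210 + $978 + $449 = $2689.
Truthful bidding weakly dominates here: raising your bid can only win items priced above your value, and lowering it can only forfeit items priced below.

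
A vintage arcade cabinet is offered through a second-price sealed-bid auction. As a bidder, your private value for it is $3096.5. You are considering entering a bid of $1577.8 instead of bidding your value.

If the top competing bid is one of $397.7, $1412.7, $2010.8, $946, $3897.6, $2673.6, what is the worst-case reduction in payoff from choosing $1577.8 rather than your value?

$1085.7

$397.7: same outcome either way → loss $0.
$1412.7: same outcome either way → loss $0.
$2010.8: truthful gives $1085.7, deviation gives $0 → loss $1085.7.
$946: same outcome either way → loss $0.
$3897.6: same outcome either way → loss $0.
$2673.6: truthful gives $422.9, deviation gives $0 → loss $422.9.
Maximum loss: $1085.7.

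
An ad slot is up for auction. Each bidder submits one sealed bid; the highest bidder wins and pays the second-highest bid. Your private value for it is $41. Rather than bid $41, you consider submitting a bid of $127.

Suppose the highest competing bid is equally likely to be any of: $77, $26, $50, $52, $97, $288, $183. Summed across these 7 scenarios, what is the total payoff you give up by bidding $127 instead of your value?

$112

The deviation costs you only when the competing bid falls strictly between $41 and $127; elsewhere both bids give the same outcome.
$77: truthful payoff $0, deviation payoff −$36 → loss $36.
$26: outcomes coincide → loss $0.
$50: truthful payoff $0, deviation payoff −$9 → loss $9.
$52: truthful payoff $0, deviation payoff −$11 → loss $11.
$97: truthful payoff $0, deviation payoff −$56 → loss $56.
$288: outcomes coincide → loss $0.
$183: outcomes coincide → loss $0.
Total loss = $36 + $9 + $11 + $56 = $112.
Because the price is fixed by the runner-up's bid, deviating from your value can only change a good outcome into a bad one — never the reverse.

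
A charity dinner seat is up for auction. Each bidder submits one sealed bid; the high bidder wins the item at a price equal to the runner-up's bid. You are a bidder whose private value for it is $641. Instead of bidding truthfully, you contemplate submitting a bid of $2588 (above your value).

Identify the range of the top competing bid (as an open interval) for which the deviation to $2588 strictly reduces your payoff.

($641, $2588)

If the competing bid is below $641, both bids win at the same price — no difference.
If it is above $2588, both bids lose — no difference.
If it lies strictly between $641 and $2588, bidding your value loses (payoff 0) while bidding $2588 wins at a price above your value (payoff negative).
So the deviation strictly hurts on the open interval ($641, $2588).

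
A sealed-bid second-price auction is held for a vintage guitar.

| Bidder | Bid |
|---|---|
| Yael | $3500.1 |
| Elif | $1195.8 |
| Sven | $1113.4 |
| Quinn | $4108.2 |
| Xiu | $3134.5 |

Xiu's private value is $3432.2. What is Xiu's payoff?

$0

Highest bid: Quinn at $4108.2, so Quinn wins.
Second-highest bid: Yael at $3500.1 — that is the price the winner pays.
Xiu did not win, so Xiu pays nothing and receives nothing: payoff $0.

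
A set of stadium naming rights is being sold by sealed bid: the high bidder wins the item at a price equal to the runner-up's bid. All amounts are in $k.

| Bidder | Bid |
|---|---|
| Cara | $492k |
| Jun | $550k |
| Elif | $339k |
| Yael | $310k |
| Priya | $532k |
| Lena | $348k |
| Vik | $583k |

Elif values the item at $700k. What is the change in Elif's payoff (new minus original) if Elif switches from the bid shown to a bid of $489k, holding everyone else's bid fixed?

The highest bid among the other bidders is $583k; Elif's bid doesn't change that.
Original bid $339k: Elif is not highest (top rival bid is $583k); payoff $0k.
Alternative bid $489k: Elif is not highest (top rival bid is $583k); payoff $0k.
Change in payoff = $0k − ($0k) = $0k.

$0k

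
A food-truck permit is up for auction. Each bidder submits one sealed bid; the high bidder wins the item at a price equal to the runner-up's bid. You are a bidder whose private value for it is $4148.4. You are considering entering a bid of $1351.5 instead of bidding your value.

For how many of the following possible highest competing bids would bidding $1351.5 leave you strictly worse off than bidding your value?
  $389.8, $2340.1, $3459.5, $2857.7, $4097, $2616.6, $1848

6

The deviation hurts exactly when the highest competing bid lies strictly between $1351.5 and $4148.4 — underbidding then forfeits a profitable win.
$389.8: below both → same outcome either way.
$2340.1: inside the interval → strictly worse (loss $1808.3).
$3459.5: inside the interval → strictly worse (loss $688.9).
$2857.7: inside the interval → strictly worse (loss $1290.7).
$4097: inside the interval → strictly worse (loss $51.4).
$2616.6: inside the interval → strictly worse (loss $1531.8).
$1848: inside the interval → strictly worse (loss $2300.4).
Count: 6.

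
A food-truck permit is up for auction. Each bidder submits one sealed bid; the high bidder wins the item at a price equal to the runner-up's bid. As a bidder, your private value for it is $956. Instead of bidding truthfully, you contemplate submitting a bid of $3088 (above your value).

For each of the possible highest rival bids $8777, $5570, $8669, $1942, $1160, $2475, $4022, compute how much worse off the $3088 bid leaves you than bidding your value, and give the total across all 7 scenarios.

$2709

The deviation costs you only when the competing bid falls strictly between $956 and $3088; elsewhere both bids give the same outcome.
$8777: outcomes coincide → loss $0.
$5570: outcomes coincide → loss $0.
$8669: outcomes coincide → loss $0.
$1942: truthful payoff $0, deviation payoff −$986 → loss $986.
$1160: truthful payoff $0, deviation payoff −$204 → loss $204.
$2475: truthful payoff $0, deviation payoff −$1519 → loss $1519.
$4022: outcomes coincide → loss $0.
Total loss = $986 + $204 + $1519 = $2709.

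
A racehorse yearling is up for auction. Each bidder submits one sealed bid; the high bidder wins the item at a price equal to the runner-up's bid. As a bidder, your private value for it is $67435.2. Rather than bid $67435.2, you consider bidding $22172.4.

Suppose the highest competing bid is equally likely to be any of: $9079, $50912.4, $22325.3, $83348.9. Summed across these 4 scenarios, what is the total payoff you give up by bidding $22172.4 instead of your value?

$61632.7

The deviation costs you only when the competing bid falls strictly between $22172.4 and $67435.2; elsewhere both bids give the same outcome.
$9079: outcomes coincide → loss $0.
$50912.4: truthful payoff $16522.8, deviation payoff $0 → loss $16522.8.
$22325.3: truthful payoff $45109.9, deviation payoff $0 → loss $45109.9.
$83348.9: outcomes coincide → loss $0.
Total loss = $16522.8 + $45109.9 = $61632.7.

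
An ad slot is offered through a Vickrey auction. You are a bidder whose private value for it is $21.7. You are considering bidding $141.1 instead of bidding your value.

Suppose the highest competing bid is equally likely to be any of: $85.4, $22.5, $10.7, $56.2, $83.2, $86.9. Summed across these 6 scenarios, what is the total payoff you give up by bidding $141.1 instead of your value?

The deviation costs you only when the competing bid falls strictly between $21.7 and $141.1; elsewhere both bids give the same outcome.
$85.4: truthful payoff $0, deviation payoff −$63.7 → loss $63.7.
$22.5: truthful payoff $0, deviation payoff −$0.8 → loss $0.8.
$10.7: outcomes coincide → loss $0.
$56.2: truthful payoff $0, deviation payoff −$34.5 → loss $34.5.
$83.2: truthful payoff $0, deviation payoff −$61.5 → loss $61.5.
$86.9: truthful payoff $0, deviation payoff −$65.2 → loss $65.2.
Total loss = $63.7 + $0.8 + $34.5 + $61.5 + $65.2 = $225.7.

$225.7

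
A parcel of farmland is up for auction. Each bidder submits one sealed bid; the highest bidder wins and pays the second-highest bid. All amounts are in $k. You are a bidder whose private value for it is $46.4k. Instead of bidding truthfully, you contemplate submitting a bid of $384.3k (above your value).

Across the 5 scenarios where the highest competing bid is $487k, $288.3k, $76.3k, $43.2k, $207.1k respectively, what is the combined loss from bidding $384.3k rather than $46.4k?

The deviation costs you only when the competing bid falls strictly between $46.4k and $384.3k; elsewhere both bids give the same outcome.
$487k: outcomes coincide → loss $0k.
$288.3k: truthful payoff $0k, deviation payoff −$241.9k → loss $241.9k.
$76.3k: truthful payoff $0k, deviation payoff −$29.9k → loss $29.9k.
$43.2k: outcomes coincide → loss $0k.
$207.1k: truthful payoff $0k, deviation payoff −$160.7k → loss $160.7k.
Total loss = $241.9k + $29.9k + $160.7k = $432.5k.

$432.5k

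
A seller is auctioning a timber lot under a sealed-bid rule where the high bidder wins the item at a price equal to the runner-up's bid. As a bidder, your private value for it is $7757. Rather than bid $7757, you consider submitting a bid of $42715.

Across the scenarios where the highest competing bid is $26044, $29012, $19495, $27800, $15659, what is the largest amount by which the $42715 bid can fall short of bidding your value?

$21255

$26044: truthful gives $0, deviation gives −$18287 → loss $18287.
$29012: truthful gives $0, deviation gives −$21255 → loss $21255.
$19495: truthful gives $0, deviation gives −$11738 → loss $11738.
$27800: truthful gives $0, deviation gives −$20043 → loss $20043.
$15659: truthful gives $0, deviation gives −$7902 → loss $7902.
Maximum loss: $21255.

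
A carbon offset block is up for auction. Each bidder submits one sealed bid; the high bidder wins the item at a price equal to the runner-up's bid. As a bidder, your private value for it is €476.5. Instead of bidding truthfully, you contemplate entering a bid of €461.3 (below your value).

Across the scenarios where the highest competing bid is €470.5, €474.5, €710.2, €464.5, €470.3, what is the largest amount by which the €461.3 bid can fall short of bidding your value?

€12

€470.5: truthful gives €6, deviation gives €0 → loss €6.
€474.5: truthful gives €2, deviation gives €0 → loss €2.
€710.2: same outcome either way → loss €0.
€464.5: truthful gives €12, deviation gives €0 → loss €12.
€470.3: truthful gives €6.2, deviation gives €0 → loss €6.2.
Maximum loss: €12.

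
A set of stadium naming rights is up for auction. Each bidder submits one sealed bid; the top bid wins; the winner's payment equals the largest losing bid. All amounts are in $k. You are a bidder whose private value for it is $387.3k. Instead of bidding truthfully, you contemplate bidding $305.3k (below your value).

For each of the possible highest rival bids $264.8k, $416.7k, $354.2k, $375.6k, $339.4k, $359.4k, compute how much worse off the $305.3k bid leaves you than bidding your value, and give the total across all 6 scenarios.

The deviation costs you only when the competing bid falls strictly between $305.3k and $387.3k; elsewhere both bids give the same outcome.
$264.8k: outcomes coincide → loss $0k.
$416.7k: outcomes coincide → loss $0k.
$354.2k: truthful payoff $33.1k, deviation payoff $0k → loss $33.1k.
$375.6k: truthful payoff $11.7k, deviation payoff $0k → loss $11.7k.
$339.4k: truthful payoff $47.9k, deviation payoff $0k → loss $47.9k.
$359.4k: truthful payoff $27.9k, deviation payoff $0k → loss $27.9k.
Total loss = $33.1k + $11.7k + $47.9k + $27.9k = $120.6k.

$120.6k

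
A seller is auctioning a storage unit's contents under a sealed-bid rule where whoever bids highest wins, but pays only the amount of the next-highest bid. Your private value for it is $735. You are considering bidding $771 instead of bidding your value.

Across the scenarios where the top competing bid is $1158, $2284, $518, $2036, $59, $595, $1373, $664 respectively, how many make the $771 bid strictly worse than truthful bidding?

0

The deviation hurts exactly when the highest competing bid lies strictly between $735 and $771 — overbidding then wins at a price above your value.
$1158: above both → same outcome either way.
$2284: above both → same outcome either way.
$518: below both → same outcome either way.
$2036: above both → same outcome either way.
$59: below both → same outcome either way.
$595: below both → same outcome either way.
$1373: above both → same outcome either way.
$664: below both → same outcome either way.
Count: 0.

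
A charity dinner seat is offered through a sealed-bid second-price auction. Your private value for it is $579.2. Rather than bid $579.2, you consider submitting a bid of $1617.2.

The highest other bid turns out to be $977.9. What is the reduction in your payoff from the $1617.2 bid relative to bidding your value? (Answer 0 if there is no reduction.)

Bidding your value $579.2: you lose (since $579.2 < $977.9). Payoff $0.
Bidding $1617.2: you win and pay $977.9. Payoff $579.2 − $977.9 = −$398.7.
The competing bid $977.9 lies between your value and your inflated bid, so overbidding wins an item priced above your value.
Loss from deviating = $0 − (−$398.7) = $398.7.
Truthful bidding weakly dominates here: raising your bid can only win items priced above your value, and lowering it can only forfeit items priced below.

$398.7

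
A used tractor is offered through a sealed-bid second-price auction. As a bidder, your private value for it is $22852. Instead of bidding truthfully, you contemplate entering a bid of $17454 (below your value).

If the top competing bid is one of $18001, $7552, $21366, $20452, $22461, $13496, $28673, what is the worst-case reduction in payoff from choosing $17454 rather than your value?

$4851

$18001: truthful gives $4851, deviation gives $0 → loss $4851.
$7552: same outcome either way → loss $0.
$21366: truthful gives $1486, deviation gives $0 → loss $1486.
$20452: truthful gives $2400, deviation gives $0 → loss $2400.
$22461: truthful gives $391, deviation gives $0 → loss $391.
$13496: same outcome either way → loss $0.
$28673: same outcome either way → loss $0.
Maximum loss: $4851.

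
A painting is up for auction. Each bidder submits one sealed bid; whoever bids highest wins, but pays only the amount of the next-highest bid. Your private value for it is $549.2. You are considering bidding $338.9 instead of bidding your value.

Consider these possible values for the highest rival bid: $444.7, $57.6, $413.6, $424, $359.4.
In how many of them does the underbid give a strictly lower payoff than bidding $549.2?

The deviation hurts exactly when the highest competing bid lies strictly between $338.9 and $549.2 — underbidding then forfeits a profitable win.
$444.7: inside the interval → strictly worse (loss $104.5).
$57.6: below both → same outcome either way.
$413.6: inside the interval → strictly worse (loss $135.6).
$424: inside the interval → strictly worse (loss $125.2).
$359.4: inside the interval → strictly worse (loss $189.8).
Count: 4.

4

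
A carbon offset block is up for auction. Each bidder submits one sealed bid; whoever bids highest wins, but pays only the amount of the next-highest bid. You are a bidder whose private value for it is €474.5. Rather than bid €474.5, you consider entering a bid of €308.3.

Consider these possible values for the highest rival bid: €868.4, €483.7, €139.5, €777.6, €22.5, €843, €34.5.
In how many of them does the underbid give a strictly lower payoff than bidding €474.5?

0

The deviation hurts exactly when the highest competing bid lies strictly between €308.3 and €474.5 — underbidding then forfeits a profitable win.
€868.4: above both → same outcome either way.
€483.7: above both → same outcome either way.
€139.5: below both → same outcome either way.
€777.6: above both → same outcome either way.
€22.5: below both → same outcome either way.
€843: above both → same outcome either way.
€34.5: below both → same outcome either way.
Count: 0.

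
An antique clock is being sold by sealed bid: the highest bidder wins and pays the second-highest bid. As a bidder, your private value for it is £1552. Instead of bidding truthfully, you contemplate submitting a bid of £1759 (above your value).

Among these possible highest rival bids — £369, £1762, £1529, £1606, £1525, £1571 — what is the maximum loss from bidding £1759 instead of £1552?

£54

£369: same outcome either way → loss £0.
£1762: same outcome either way → loss £0.
£1529: same outcome either way → loss £0.
£1606: truthful gives £0, deviation gives −£54 → loss £54.
£1525: same outcome either way → loss £0.
£1571: truthful gives £0, deviation gives −£19 → loss £19.
Maximum loss: £54.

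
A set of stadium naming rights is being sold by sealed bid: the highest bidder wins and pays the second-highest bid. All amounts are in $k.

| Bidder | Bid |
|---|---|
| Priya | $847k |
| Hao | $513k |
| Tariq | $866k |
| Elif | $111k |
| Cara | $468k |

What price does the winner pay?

Highest bid: Tariq at $866k, so Tariq wins.
Second-highest bid: Priya at $847k — that is the price the winner pays.

$847k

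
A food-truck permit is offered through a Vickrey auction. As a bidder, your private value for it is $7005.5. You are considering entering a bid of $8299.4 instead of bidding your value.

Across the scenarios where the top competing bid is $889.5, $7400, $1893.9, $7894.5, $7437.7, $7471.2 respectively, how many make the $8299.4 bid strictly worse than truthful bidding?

The deviation hurts exactly when the highest competing bid lies strictly between $7005.5 and $8299.4 — overbidding then wins at a price above your value.
$889.5: below both → same outcome either way.
$7400: inside the interval → strictly worse (loss $394.5).
$1893.9: below both → same outcome either way.
$7894.5: inside the interval → strictly worse (loss $889).
$7437.7: inside the interval → strictly worse (loss $432.2).
$7471.2: inside the interval → strictly worse (loss $465.7).
Count: 4.

4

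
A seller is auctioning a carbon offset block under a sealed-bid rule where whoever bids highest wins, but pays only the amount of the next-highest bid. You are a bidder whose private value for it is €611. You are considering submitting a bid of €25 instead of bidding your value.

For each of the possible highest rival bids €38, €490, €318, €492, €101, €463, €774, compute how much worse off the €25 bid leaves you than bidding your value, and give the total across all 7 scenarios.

€1764

The deviation costs you only when the competing bid falls strictly between €25 and €611; elsewhere both bids give the same outcome.
€38: truthful payoff €573, deviation payoff €0 → loss €573.
€490: truthful payoff €121, deviation payoff €0 → loss €121.
€318: truthful payoff €293, deviation payoff €0 → loss €293.
€492: truthful payoff €119, deviation payoff €0 → loss €119.
€101: truthful payoff €510, deviation payoff €0 → loss €510.
€463: truthful payoff €148, deviation payoff €0 → loss €148.
€774: outcomes coincide → loss €0.
Total loss = €573 + €121 + €293 + €119 + €510 + €148 = €1764.
In a second-price auction your bid sets only whether you win, not what you pay, so bidding your true value is weakly dominant.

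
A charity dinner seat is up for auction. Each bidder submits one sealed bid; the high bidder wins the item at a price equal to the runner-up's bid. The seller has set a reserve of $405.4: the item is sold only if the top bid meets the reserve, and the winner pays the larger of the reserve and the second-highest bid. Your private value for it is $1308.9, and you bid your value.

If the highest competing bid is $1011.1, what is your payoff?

Your bid $1308.9 is the highest and exceeds the reserve.
Price = max(second-highest bid, reserve) = max($1011.1, $405.4) = $1011.1.
Payoff = $1308.9 − $1011.1 = $297.8.

$297.8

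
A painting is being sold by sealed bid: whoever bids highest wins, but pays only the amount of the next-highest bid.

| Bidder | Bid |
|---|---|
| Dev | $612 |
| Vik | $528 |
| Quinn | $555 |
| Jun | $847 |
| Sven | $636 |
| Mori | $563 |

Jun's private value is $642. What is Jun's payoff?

Highest bid: Jun at $847, so Jun wins.
Second-highest bid: Sven at $636 — that is the price the winner pays.
Jun's payoff = value − price = $642 − $636 = $6.

$6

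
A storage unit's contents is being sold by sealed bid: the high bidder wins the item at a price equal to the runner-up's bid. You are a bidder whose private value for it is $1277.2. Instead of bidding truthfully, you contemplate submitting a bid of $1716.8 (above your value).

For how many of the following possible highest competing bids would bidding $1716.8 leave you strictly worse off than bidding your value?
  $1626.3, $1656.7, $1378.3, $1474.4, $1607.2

5

The deviation hurts exactly when the highest competing bid lies strictly between $1277.2 and $1716.8 — overbidding then wins at a price above your value.
$1626.3: inside the interval → strictly worse (loss $349.1).
$1656.7: inside the interval → strictly worse (loss $379.5).
$1378.3: inside the interval → strictly worse (loss $101.1).
$1474.4: inside the interval → strictly worse (loss $197.2).
$1607.2: inside the interval → strictly worse (loss $330).
Count: 5.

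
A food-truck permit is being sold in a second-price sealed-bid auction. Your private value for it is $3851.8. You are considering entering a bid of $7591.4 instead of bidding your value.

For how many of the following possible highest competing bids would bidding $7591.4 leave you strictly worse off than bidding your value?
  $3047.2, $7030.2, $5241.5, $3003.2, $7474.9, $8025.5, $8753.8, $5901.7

The deviation hurts exactly when the highest competing bid lies strictly between $3851.8 and $7591.4 — overbidding then wins at a price above your value.
$3047.2: below both → same outcome either way.
$7030.2: inside the interval → strictly worse (loss $3178.4).
$5241.5: inside the interval → strictly worse (loss $1389.7).
$3003.2: below both → same outcome either way.
$7474.9: inside the interval → strictly worse (loss $3623.1).
$8025.5: above both → same outcome either way.
$8753.8: above both → same outcome either way.
$5901.7: inside the interval → strictly worse (loss $2049.9).
Count: 4.

4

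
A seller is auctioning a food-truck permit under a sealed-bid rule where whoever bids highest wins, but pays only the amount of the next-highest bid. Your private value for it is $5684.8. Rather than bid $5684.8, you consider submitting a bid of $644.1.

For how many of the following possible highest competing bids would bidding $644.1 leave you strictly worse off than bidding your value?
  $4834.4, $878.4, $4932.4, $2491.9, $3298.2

The deviation hurts exactly when the highest competing bid lies strictly between $644.1 and $5684.8 — underbidding then forfeits a profitable win.
$4834.4: inside the interval → strictly worse (loss $850.4).
$878.4: inside the interval → strictly worse (loss $4806.4).
$4932.4: inside the interval → strictly worse (loss $752.4).
$2491.9: inside the interval → strictly worse (loss $3192.9).
$3298.2: inside the interval → strictly worse (loss $2386.6).
Count: 5.

5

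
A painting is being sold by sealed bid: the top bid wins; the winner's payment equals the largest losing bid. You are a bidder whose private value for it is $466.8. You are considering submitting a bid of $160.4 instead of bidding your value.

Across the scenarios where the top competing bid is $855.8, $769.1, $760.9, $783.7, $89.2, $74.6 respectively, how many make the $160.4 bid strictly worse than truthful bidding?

The deviation hurts exactly when the highest competing bid lies strictly between $160.4 and $466.8 — underbidding then forfeits a profitable win.
$855.8: above both → same outcome either way.
$769.1: above both → same outcome either way.
$760.9: above both → same outcome either way.
$783.7: above both → same outcome either way.
$89.2: below both → same outcome either way.
$74.6: below both → same outcome either way.
Count: 0.

0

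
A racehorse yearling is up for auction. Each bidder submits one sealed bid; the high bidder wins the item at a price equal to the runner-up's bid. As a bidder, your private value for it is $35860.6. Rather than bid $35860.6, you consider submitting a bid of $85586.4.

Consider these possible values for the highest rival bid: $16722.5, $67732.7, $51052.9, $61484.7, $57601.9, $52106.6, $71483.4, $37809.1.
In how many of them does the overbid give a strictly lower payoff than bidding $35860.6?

7

The deviation hurts exactly when the highest competing bid lies strictly between $35860.6 and $85586.4 — overbidding then wins at a price above your value.
$16722.5: below both → same outcome either way.
$67732.7: inside the interval → strictly worse (loss $31872.1).
$51052.9: inside the interval → strictly worse (loss $15192.3).
$61484.7: inside the interval → strictly worse (loss $25624.1).
$57601.9: inside the interval → strictly worse (loss $21741.3).
$52106.6: inside the interval → strictly worse (loss $16246).
$71483.4: inside the interval → strictly worse (loss $35622.8).
$37809.1: inside the interval → strictly worse (loss $1948.5).
Count: 7.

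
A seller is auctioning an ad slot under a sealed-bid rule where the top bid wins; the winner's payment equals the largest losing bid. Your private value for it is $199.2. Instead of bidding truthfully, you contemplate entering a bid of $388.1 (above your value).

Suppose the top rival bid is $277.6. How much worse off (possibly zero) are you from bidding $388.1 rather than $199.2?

$78.4

Bidding your value $199.2: you lose (since $199.2 < $277.6). Payoff $0.
Bidding $388.1: you win and pay $277.6. Payoff $199.2 − $277.6 = −$78.4.
The competing bid $277.6 lies between your value and your inflated bid, so overbidding wins an item priced above your value.
Loss from deviating = $0 − (−$78.4) = $78.4.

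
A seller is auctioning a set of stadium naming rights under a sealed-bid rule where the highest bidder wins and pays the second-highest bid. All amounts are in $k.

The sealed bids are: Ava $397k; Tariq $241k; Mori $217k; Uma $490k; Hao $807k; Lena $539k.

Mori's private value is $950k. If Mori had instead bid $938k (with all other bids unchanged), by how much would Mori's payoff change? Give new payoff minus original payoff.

$143k

The highest bid among the other bidders is $807k; Mori's bid doesn't change that.
Original bid $217k: Mori is not highest (top rival bid is $807k); payoff $0k.
Alternative bid $938k: Mori is highest, pays the top rival bid $807k; payoff $950k − $807k = $143k.
Change in payoff = $143k − ($0k) = $143k.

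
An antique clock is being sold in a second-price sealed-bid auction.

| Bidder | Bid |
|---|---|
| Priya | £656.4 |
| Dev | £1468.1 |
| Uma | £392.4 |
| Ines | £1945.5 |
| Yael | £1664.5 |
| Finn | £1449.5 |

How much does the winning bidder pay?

Highest bid: Ines at £1945.5, so Ines wins.
Second-highest bid: Yael at £1664.5 — that is the price the winner pays.

£1664.5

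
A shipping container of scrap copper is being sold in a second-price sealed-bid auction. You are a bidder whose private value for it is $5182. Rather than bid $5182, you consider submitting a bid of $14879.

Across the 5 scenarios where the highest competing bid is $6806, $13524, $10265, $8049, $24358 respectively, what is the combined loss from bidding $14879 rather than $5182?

The deviation costs you only when the competing bid falls strictly between $5182 and $14879; elsewhere both bids give the same outcome.
$6806: truthful payoff $0, deviation payoff −$1624 → loss $1624.
$13524: truthful payoff $0, deviation payoff −$8342 → loss $8342.
$10265: truthful payoff $0, deviation payoff −$5083 → loss $5083.
$8049: truthful payoff $0, deviation payoff −$2867 → loss $2867.
$24358: outcomes coincide → loss $0.
Total loss = $1624 + $8342 + $5083 + $2867 = $17916.
In a second-price auction your bid sets only whether you win, not what you pay, so bidding your true value is weakly dominant.

$17916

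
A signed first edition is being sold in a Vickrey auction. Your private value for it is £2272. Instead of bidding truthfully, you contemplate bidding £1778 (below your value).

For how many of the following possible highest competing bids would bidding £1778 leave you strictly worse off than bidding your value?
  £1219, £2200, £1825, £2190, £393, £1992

4

The deviation hurts exactly when the highest competing bid lies strictly between £1778 and £2272 — underbidding then forfeits a profitable win.
£1219: below both → same outcome either way.
£2200: inside the interval → strictly worse (loss £72).
£1825: inside the interval → strictly worse (loss £447).
£2190: inside the interval → strictly worse (loss £82).
£393: below both → same outcome either way.
£1992: inside the interval → strictly worse (loss £280).
Count: 4.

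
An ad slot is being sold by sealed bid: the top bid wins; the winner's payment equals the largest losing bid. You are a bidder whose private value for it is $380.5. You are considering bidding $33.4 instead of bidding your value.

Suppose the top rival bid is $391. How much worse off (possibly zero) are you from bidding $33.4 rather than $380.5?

$0

Bidding your value $380.5: you lose (since $380.5 < $391). Payoff $0.
Bidding $33.4: you lose. Payoff $0.
Difference = $0 − $0 = $0; both bids lead to the same outcome because the competing bid is above both your value and your alternative bid.
Truthful bidding weakly dominates here: raising your bid can only win items priced above your value, and lowering it can only forfeit items priced below.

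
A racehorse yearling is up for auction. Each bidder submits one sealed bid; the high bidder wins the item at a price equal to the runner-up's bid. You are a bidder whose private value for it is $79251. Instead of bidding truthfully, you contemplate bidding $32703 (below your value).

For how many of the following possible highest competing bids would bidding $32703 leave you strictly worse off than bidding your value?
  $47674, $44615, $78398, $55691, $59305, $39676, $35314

7

The deviation hurts exactly when the highest competing bid lies strictly between $32703 and $79251 — underbidding then forfeits a profitable win.
$47674: inside the interval → strictly worse (loss $31577).
$44615: inside the interval → strictly worse (loss $34636).
$78398: inside the interval → strictly worse (loss $853).
$55691: inside the interval → strictly worse (loss $23560).
$59305: inside the interval → strictly worse (loss $19946).
$39676: inside the interval → strictly worse (loss $39575).
$35314: inside the interval → strictly worse (loss $43937).
Count: 7.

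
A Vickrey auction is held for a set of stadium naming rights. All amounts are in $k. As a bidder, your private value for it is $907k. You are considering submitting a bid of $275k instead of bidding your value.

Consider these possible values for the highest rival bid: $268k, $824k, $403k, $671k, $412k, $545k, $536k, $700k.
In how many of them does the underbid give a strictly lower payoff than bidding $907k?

The deviation hurts exactly when the highest competing bid lies strictly between $275k and $907k — underbidding then forfeits a profitable win.
$268k: below both → same outcome either way.
$824k: inside the interval → strictly worse (loss $83k).
$403k: inside the interval → strictly worse (loss $504k).
$671k: inside the interval → strictly worse (loss $236k).
$412k: inside the interval → strictly worse (loss $495k).
$545k: inside the interval → strictly worse (loss $362k).
$536k: inside the interval → strictly worse (loss $371k).
$700k: inside the interval → strictly worse (loss $207k).
Count: 7.

7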